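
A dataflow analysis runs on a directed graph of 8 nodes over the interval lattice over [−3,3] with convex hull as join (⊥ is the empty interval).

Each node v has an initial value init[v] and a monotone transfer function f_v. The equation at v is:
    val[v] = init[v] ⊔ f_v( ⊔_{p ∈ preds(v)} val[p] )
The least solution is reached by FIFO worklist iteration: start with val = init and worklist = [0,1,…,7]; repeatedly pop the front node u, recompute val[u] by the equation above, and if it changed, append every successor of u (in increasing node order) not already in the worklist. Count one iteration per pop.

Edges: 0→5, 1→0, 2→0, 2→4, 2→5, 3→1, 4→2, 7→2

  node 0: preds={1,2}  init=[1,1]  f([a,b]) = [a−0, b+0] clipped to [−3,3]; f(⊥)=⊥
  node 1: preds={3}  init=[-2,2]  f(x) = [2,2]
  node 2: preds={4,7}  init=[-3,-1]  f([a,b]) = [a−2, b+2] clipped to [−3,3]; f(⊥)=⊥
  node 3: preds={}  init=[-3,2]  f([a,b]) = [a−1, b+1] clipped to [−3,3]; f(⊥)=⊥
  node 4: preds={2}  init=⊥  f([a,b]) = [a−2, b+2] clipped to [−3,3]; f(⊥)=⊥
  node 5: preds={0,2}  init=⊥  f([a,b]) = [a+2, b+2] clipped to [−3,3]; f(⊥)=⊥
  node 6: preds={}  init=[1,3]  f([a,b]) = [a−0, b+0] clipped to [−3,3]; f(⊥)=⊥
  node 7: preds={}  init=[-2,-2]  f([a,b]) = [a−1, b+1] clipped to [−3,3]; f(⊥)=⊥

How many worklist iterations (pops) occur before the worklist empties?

Trace (14 dequeues):
  [1] u=0 | in [-3,2] | out [-3,2] | prev [1,1] | push {}
  [2] u=1 | in [-3,2] | out [-2,2] | ==
  [3] u=2 | in [-2,-2] | out [-3,0] | prev [-3,-1] | push {0}
  [4] u=3 | in ⊥ | out [-3,2] | ==
  [5] u=4 | in [-3,0] | out [-3,2] | prev ⊥ | push {2}
  [6] u=5 | in [-3,2] | out [-1,3] | prev ⊥ | push {}
  [7] u=6 | in ⊥ | out [1,3] | ==
  [8] u=7 | in ⊥ | out [-2,-2] | ==
  [9] u=0 | in [-3,2] | out [-3,2] | ==
  [10] u=2 | in [-3,2] | out [-3,3] | prev [-3,0] | push {0,4,5}
  [11] u=0 | in [-3,3] | out [-3,3] | prev [-3,2] | push {}
  [12] u=4 | in [-3,3] | out [-3,3] | prev [-3,2] | push {2}
  [13] u=5 | in [-3,3] | out [-1,3] | ==
  [14] u=2 | in [-3,3] | out [-3,3] | ==

Converged values:
  [0] [-3,3]
  [1] [-2,2]
  [2] [-3,3]
  [3] [-3,2]
  [4] [-3,3]
  [5] [-1,3]
  [6] [1,3]
  [7] [-2,-2]

14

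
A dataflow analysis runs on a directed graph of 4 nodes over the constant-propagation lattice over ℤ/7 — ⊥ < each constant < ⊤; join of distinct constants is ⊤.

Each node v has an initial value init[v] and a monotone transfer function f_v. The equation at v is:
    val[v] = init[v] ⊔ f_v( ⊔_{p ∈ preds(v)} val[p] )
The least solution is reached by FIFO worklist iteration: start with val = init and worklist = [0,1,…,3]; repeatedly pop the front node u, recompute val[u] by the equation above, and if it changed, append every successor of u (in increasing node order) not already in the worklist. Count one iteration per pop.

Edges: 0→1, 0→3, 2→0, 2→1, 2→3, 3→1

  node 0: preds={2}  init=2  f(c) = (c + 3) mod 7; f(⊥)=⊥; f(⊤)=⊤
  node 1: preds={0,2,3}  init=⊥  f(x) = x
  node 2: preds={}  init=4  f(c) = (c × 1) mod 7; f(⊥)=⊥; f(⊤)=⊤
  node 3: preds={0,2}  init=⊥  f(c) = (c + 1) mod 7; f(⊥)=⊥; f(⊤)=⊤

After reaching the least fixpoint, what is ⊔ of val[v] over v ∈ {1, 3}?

⊤

Iteration log — 5 steps:
  step 1. node 0  ⊔preds=4  new=⊤  old=2  +wl: 
  step 2. node 1  ⊔preds=⊤  new=⊤  old=⊥  +wl: 
  step 3. node 2  ⊔preds=⊥  new=4  stable
  step 4. node 3  ⊔preds=⊤  new=⊤  old=⊥  +wl: 1
  step 5. node 1  ⊔preds=⊤  new=⊤  stable

Least fixpoint reached:
  node 0: ⊤
  node 1: ⊤
  node 2: 4
  node 3: ⊤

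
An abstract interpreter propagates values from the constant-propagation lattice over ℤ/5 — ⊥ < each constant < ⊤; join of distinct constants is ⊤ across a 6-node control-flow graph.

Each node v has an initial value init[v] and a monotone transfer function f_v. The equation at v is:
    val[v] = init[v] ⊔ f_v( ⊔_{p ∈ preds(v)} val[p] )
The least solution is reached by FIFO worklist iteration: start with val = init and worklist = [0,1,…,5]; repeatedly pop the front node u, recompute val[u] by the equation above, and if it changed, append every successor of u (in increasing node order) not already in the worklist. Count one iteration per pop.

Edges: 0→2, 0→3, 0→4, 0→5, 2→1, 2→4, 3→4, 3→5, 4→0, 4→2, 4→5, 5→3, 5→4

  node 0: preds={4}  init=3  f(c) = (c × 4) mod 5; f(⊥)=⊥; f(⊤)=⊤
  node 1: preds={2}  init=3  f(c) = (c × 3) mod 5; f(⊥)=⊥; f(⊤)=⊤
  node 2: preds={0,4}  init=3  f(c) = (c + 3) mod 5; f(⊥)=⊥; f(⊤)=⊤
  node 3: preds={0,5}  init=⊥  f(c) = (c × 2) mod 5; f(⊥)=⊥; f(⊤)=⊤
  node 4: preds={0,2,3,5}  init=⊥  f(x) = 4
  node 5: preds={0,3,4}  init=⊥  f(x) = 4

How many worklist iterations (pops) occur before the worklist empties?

12

Iteration log — 12 steps:
  step 1. node 0  ⊔preds=⊥  new=3  stable
  step 2. node 1  ⊔preds=3  new=⊤  old=3  +wl: 
  step 3. node 2  ⊔preds=3  new=⊤  old=3  +wl: 1
  step 4. node 3  ⊔preds=3  new=1  old=⊥  +wl: 
  step 5. node 4  ⊔preds=⊤  new=4  old=⊥  +wl: 0,2
  step 6. node 5  ⊔preds=⊤  new=4  old=⊥  +wl: 3,4
  step 7. node 1  ⊔preds=⊤  new=⊤  stable
  step 8. node 0  ⊔preds=4  new=⊤  old=3  +wl: 5
  step 9. node 2  ⊔preds=⊤  new=⊤  stable
  step 10. node 3  ⊔preds=⊤  new=⊤  old=1  +wl: 
  step 11. node 4  ⊔preds=⊤  new=4  stable
  step 12. node 5  ⊔preds=⊤  new=4  stable

Least fixpoint reached:
  node 0: ⊤
  node 1: ⊤
  node 2: ⊤
  node 3: ⊤
  node 4: 4
  node 5: 4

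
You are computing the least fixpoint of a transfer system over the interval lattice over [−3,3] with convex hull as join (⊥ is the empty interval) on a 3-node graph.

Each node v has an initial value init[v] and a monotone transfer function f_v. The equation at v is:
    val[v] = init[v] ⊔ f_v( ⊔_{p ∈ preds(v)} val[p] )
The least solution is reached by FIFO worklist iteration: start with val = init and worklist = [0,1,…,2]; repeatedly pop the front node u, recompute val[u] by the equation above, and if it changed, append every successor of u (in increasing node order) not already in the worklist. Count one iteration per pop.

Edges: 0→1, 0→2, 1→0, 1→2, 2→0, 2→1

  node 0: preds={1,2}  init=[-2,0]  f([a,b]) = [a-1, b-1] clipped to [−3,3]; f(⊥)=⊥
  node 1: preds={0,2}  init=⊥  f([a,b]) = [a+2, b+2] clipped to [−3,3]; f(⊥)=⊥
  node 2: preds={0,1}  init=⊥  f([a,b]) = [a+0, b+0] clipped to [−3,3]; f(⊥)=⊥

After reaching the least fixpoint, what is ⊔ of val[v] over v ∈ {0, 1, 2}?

[-3,3]

Worklist (9 pops):
  #1 pop 0: in=⊥ → [-2,0] (no change)
  #2 pop 1: in=[-2,0] → [0,2] (was ⊥); enqueue [0]
  #3 pop 2: in=[-2,2] → [-2,2] (was ⊥); enqueue [1]
  #4 pop 0: in=[-2,2] → [-3,1] (was [-2,0]); enqueue [2]
  #5 pop 1: in=[-3,2] → [-1,3] (was [0,2]); enqueue [0]
  #6 pop 2: in=[-3,3] → [-3,3] (was [-2,2]); enqueue [1]
  #7 pop 0: in=[-3,3] → [-3,2] (was [-3,1]); enqueue [2]
  #8 pop 1: in=[-3,3] → [-1,3] (no change)
  #9 pop 2: in=[-3,3] → [-3,3] (no change)

Fixpoint:
  val[0] = [-3,2]
  val[1] = [-1,3]
  val[2] = [-3,3]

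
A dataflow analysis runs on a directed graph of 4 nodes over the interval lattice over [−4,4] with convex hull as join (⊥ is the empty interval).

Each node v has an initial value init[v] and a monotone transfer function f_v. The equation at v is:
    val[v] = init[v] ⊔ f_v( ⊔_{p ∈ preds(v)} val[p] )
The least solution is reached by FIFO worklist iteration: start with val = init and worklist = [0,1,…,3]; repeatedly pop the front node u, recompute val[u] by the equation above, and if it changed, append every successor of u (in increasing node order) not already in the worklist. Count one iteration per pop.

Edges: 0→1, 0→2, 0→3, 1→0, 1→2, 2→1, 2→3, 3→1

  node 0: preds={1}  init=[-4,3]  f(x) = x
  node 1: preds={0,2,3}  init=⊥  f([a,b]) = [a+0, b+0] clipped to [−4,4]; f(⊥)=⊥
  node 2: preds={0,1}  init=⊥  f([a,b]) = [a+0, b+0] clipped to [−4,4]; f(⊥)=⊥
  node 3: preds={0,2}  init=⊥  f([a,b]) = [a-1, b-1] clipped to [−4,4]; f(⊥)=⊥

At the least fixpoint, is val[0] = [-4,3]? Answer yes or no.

yes

Trace (6 dequeues):
  [1] u=0 | in ⊥ | out [-4,3] | ==
  [2] u=1 | in [-4,3] | out [-4,3] | prev ⊥ | push {0}
  [3] u=2 | in [-4,3] | out [-4,3] | prev ⊥ | push {1}
  [4] u=3 | in [-4,3] | out [-4,2] | prev ⊥ | push {}
  [5] u=0 | in [-4,3] | out [-4,3] | ==
  [6] u=1 | in [-4,3] | out [-4,3] | ==

Converged values:
  [0] [-4,3]
  [1] [-4,3]
  [2] [-4,3]
  [3] [-4,2]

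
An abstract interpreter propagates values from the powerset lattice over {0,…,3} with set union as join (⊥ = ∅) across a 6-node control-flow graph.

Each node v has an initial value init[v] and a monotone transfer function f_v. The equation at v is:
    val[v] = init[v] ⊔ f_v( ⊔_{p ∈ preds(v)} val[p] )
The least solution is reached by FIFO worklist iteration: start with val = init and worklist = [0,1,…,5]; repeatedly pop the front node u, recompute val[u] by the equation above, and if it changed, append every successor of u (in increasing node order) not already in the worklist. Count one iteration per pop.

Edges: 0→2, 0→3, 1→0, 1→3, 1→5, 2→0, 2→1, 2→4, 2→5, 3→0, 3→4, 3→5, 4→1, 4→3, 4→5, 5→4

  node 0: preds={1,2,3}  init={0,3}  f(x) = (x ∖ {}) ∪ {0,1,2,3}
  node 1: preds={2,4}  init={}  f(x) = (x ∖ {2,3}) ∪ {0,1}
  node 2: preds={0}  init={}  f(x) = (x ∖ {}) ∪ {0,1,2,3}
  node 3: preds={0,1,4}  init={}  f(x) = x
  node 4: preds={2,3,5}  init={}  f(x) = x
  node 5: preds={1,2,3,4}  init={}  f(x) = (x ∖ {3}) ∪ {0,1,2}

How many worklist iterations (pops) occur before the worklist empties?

Worklist (10 pops):
  #1 pop 0: in={} → {0,1,2,3} (was {0,3}); enqueue []
  #2 pop 1: in={} → {0,1} (was {}); enqueue [0]
  #3 pop 2: in={0,1,2,3} → {0,1,2,3} (was {}); enqueue [1]
  #4 pop 3: in={0,1,2,3} → {0,1,2,3} (was {}); enqueue []
  #5 pop 4: in={0,1,2,3} → {0,1,2,3} (was {}); enqueue [3]
  #6 pop 5: in={0,1,2,3} → {0,1,2} (was {}); enqueue [4]
  #7 pop 0: in={0,1,2,3} → {0,1,2,3} (no change)
  #8 pop 1: in={0,1,2,3} → {0,1} (no change)
  #9 pop 3: in={0,1,2,3} → {0,1,2,3} (no change)
  #10 pop 4: in={0,1,2,3} → {0,1,2,3} (no change)

Fixpoint:
  val[0] = {0,1,2,3}
  val[1] = {0,1}
  val[2] = {0,1,2,3}
  val[3] = {0,1,2,3}
  val[4] = {0,1,2,3}
  val[5] = {0,1,2}

10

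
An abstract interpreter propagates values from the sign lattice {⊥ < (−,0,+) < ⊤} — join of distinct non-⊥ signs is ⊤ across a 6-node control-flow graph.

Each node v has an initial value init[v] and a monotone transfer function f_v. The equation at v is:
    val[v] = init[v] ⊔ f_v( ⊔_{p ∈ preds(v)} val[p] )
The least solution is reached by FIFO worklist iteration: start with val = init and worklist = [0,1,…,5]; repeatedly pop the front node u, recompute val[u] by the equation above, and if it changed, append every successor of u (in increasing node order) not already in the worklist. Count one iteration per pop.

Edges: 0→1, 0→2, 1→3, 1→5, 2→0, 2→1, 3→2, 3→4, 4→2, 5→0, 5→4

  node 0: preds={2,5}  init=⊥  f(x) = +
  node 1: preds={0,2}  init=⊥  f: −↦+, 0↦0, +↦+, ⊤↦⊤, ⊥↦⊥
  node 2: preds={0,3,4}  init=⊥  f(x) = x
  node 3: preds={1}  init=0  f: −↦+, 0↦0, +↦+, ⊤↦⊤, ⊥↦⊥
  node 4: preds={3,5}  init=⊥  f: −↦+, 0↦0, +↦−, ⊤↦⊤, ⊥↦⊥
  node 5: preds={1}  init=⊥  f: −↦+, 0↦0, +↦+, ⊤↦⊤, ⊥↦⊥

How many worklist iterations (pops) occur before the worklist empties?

14

Worklist (14 pops):
  #1 pop 0: in=⊥ → + (was ⊥); enqueue []
  #2 pop 1: in=+ → + (was ⊥); enqueue []
  #3 pop 2: in=⊤ → ⊤ (was ⊥); enqueue [0,1]
  #4 pop 3: in=+ → ⊤ (was 0); enqueue [2]
  #5 pop 4: in=⊤ → ⊤ (was ⊥); enqueue []
  #6 pop 5: in=+ → + (was ⊥); enqueue [4]
  #7 pop 0: in=⊤ → + (no change)
  #8 pop 1: in=⊤ → ⊤ (was +); enqueue [3,5]
  #9 pop 2: in=⊤ → ⊤ (no change)
  #10 pop 4: in=⊤ → ⊤ (no change)
  #11 pop 3: in=⊤ → ⊤ (no change)
  #12 pop 5: in=⊤ → ⊤ (was +); enqueue [0,4]
  #13 pop 0: in=⊤ → + (no change)
  #14 pop 4: in=⊤ → ⊤ (no change)

Fixpoint:
  val[0] = +
  val[1] = ⊤
  val[2] = ⊤
  val[3] = ⊤
  val[4] = ⊤
  val[5] = ⊤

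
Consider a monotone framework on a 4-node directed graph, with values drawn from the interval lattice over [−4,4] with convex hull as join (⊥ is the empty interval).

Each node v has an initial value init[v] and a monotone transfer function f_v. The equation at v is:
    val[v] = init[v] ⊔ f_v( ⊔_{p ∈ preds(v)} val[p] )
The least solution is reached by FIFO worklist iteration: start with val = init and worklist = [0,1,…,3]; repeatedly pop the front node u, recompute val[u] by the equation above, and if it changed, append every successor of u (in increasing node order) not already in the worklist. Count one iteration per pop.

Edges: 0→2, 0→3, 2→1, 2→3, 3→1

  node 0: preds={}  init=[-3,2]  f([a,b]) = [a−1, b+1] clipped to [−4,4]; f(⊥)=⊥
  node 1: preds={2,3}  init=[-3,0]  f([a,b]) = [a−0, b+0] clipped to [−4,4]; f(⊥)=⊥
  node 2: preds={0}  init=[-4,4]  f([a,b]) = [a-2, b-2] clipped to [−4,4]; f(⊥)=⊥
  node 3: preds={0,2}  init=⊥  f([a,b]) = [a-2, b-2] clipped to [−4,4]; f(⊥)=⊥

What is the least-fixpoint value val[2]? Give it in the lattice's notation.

[-4,4]

Trace (5 dequeues):
  [1] u=0 | in ⊥ | out [-3,2] | ==
  [2] u=1 | in [-4,4] | out [-4,4] | prev [-3,0] | push {}
  [3] u=2 | in [-3,2] | out [-4,4] | ==
  [4] u=3 | in [-4,4] | out [-4,2] | prev ⊥ | push {1}
  [5] u=1 | in [-4,4] | out [-4,4] | ==

Converged values:
  [0] [-3,2]
  [1] [-4,4]
  [2] [-4,4]
  [3] [-4,2]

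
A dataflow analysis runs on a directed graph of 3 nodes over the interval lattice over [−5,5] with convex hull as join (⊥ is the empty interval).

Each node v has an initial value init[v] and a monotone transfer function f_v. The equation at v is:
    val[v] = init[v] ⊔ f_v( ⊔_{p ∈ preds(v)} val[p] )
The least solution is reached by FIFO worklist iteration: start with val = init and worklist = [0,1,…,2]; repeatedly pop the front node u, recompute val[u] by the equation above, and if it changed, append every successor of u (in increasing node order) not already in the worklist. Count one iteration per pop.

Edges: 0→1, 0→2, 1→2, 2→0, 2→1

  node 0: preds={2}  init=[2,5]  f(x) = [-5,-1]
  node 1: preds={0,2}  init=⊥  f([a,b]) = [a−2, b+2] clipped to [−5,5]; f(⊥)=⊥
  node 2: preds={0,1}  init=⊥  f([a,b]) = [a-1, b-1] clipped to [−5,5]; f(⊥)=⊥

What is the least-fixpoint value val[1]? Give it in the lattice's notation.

[-5,5]

Iteration log — 5 steps:
  step 1. node 0  ⊔preds=⊥  new=[-5,5]  old=[2,5]  +wl: 
  step 2. node 1  ⊔preds=[-5,5]  new=[-5,5]  old=⊥  +wl: 
  step 3. node 2  ⊔preds=[-5,5]  new=[-5,4]  old=⊥  +wl: 0,1
  step 4. node 0  ⊔preds=[-5,4]  new=[-5,5]  stable
  step 5. node 1  ⊔preds=[-5,5]  new=[-5,5]  stable

Least fixpoint reached:
  node 0: [-5,5]
  node 1: [-5,5]
  node 2: [-5,4]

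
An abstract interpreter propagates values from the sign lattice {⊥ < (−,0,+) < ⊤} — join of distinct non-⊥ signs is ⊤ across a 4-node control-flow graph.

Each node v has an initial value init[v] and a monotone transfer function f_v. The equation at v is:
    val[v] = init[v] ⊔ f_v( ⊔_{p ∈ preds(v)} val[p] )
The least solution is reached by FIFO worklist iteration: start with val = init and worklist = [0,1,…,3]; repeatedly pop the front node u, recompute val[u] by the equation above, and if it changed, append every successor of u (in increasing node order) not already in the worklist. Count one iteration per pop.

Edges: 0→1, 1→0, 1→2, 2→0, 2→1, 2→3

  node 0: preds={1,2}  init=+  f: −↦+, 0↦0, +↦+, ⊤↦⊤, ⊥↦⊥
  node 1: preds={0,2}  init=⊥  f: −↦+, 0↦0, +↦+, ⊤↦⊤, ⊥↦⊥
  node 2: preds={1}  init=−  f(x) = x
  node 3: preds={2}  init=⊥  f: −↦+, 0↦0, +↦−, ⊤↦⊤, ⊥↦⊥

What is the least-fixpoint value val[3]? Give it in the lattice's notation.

⊤

Iteration log — 6 steps:
  step 1. node 0  ⊔preds=−  new=+  stable
  step 2. node 1  ⊔preds=⊤  new=⊤  old=⊥  +wl: 0
  step 3. node 2  ⊔preds=⊤  new=⊤  old=−  +wl: 1
  step 4. node 3  ⊔preds=⊤  new=⊤  old=⊥  +wl: 
  step 5. node 0  ⊔preds=⊤  new=⊤  old=+  +wl: 
  step 6. node 1  ⊔preds=⊤  new=⊤  stable

Least fixpoint reached:
  node 0: ⊤
  node 1: ⊤
  node 2: ⊤
  node 3: ⊤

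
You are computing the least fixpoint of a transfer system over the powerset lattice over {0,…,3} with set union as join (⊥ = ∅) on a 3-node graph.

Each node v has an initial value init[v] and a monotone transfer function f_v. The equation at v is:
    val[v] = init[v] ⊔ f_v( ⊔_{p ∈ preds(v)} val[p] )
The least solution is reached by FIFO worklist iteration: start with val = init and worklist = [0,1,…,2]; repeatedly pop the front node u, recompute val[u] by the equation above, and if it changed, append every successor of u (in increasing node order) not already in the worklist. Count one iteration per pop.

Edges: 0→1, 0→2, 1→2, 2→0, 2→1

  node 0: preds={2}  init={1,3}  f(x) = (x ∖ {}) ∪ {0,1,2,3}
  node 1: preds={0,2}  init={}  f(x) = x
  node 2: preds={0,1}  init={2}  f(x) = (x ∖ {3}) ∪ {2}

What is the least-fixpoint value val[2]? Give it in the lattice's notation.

Worklist (5 pops):
  #1 pop 0: in={2} → {0,1,2,3} (was {1,3}); enqueue []
  #2 pop 1: in={0,1,2,3} → {0,1,2,3} (was {}); enqueue []
  #3 pop 2: in={0,1,2,3} → {0,1,2} (was {2}); enqueue [0,1]
  #4 pop 0: in={0,1,2} → {0,1,2,3} (no change)
  #5 pop 1: in={0,1,2,3} → {0,1,2,3} (no change)

Fixpoint:
  val[0] = {0,1,2,3}
  val[1] = {0,1,2,3}
  val[2] = {0,1,2}

{0,1,2}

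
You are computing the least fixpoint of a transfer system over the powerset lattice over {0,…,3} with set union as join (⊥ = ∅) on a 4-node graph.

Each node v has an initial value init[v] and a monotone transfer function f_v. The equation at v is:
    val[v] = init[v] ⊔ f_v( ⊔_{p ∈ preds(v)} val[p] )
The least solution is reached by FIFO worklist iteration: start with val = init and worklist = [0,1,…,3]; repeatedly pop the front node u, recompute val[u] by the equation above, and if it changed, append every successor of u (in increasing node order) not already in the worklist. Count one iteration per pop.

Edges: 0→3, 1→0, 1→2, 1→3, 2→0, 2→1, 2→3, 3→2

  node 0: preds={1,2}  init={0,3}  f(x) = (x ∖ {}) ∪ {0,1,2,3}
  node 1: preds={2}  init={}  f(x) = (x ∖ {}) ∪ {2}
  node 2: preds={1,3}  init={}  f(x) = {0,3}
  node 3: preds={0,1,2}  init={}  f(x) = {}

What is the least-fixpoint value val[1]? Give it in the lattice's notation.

{0,2,3}

Trace (9 dequeues):
  [1] u=0 | in {} | out {0,1,2,3} | prev {0,3} | push {}
  [2] u=1 | in {} | out {2} | prev {} | push {0}
  [3] u=2 | in {2} | out {0,3} | prev {} | push {1}
  [4] u=3 | in {0,1,2,3} | out {} | ==
  [5] u=0 | in {0,2,3} | out {0,1,2,3} | ==
  [6] u=1 | in {0,3} | out {0,2,3} | prev {2} | push {0,2,3}
  [7] u=0 | in {0,2,3} | out {0,1,2,3} | ==
  [8] u=2 | in {0,2,3} | out {0,3} | ==
  [9] u=3 | in {0,1,2,3} | out {} | ==

Converged values:
  [0] {0,1,2,3}
  [1] {0,2,3}
  [2] {0,3}
  [3] {}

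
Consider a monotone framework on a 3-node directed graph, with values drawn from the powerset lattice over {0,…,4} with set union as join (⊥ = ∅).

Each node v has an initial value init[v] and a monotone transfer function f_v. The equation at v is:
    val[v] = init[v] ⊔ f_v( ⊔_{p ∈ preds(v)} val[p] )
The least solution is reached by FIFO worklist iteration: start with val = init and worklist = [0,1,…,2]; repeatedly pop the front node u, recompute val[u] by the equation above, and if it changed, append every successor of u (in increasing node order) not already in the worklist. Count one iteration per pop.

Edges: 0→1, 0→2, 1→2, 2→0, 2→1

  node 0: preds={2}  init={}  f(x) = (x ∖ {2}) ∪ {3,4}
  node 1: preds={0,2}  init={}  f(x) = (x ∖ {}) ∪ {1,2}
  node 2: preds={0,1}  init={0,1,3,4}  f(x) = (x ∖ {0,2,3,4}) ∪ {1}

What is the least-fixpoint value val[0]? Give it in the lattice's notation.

{0,1,3,4}

Worklist (3 pops):
  #1 pop 0: in={0,1,3,4} → {0,1,3,4} (was {}); enqueue []
  #2 pop 1: in={0,1,3,4} → {0,1,2,3,4} (was {}); enqueue []
  #3 pop 2: in={0,1,2,3,4} → {0,1,3,4} (no change)

Fixpoint:
  val[0] = {0,1,3,4}
  val[1] = {0,1,2,3,4}
  val[2] = {0,1,3,4}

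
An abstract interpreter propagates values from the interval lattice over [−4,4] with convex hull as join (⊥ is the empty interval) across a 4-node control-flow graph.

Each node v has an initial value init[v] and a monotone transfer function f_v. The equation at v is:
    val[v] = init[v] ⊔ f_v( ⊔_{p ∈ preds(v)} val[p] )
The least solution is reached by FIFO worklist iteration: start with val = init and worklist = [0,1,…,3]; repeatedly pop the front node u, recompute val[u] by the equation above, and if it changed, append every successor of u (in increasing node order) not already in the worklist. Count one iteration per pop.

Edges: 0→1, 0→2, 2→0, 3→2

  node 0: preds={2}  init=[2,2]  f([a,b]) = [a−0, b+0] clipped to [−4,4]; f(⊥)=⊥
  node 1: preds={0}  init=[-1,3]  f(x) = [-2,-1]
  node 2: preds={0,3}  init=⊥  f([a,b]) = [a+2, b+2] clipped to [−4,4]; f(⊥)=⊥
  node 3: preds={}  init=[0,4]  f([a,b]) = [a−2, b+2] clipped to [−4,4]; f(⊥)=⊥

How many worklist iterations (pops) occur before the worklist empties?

7

Iteration log — 7 steps:
  step 1. node 0  ⊔preds=⊥  new=[2,2]  stable
  step 2. node 1  ⊔preds=[2,2]  new=[-2,3]  old=[-1,3]  +wl: 
  step 3. node 2  ⊔preds=[0,4]  new=[2,4]  old=⊥  +wl: 0
  step 4. node 3  ⊔preds=⊥  new=[0,4]  stable
  step 5. node 0  ⊔preds=[2,4]  new=[2,4]  old=[2,2]  +wl: 1,2
  step 6. node 1  ⊔preds=[2,4]  new=[-2,3]  stable
  step 7. node 2  ⊔preds=[0,4]  new=[2,4]  stable

Least fixpoint reached:
  node 0: [2,4]
  node 1: [-2,3]
  node 2: [2,4]
  node 3: [0,4]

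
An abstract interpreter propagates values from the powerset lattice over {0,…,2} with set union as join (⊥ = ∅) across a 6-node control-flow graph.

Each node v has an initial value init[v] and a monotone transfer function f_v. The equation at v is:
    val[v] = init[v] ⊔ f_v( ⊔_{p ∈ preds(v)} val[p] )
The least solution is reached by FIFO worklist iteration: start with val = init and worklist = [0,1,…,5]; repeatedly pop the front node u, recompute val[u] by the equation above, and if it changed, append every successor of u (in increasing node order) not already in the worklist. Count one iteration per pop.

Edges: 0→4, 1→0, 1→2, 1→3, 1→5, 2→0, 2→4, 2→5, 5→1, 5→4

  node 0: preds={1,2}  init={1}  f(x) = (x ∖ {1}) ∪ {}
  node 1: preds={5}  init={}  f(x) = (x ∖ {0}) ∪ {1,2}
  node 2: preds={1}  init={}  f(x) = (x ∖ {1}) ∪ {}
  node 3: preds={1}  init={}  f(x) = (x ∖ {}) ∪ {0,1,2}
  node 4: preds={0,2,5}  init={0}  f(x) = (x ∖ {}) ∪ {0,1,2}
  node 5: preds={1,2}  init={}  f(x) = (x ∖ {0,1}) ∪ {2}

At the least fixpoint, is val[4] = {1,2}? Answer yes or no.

no

Iteration log — 9 steps:
  step 1. node 0  ⊔preds={}  new={1}  stable
  step 2. node 1  ⊔preds={}  new={1,2}  old={}  +wl: 0
  step 3. node 2  ⊔preds={1,2}  new={2}  old={}  +wl: 
  step 4. node 3  ⊔preds={1,2}  new={0,1,2}  old={}  +wl: 
  step 5. node 4  ⊔preds={1,2}  new={0,1,2}  old={0}  +wl: 
  step 6. node 5  ⊔preds={1,2}  new={2}  old={}  +wl: 1,4
  step 7. node 0  ⊔preds={1,2}  new={1,2}  old={1}  +wl: 
  step 8. node 1  ⊔preds={2}  new={1,2}  stable
  step 9. node 4  ⊔preds={1,2}  new={0,1,2}  stable

Least fixpoint reached:
  node 0: {1,2}
  node 1: {1,2}
  node 2: {2}
  node 3: {0,1,2}
  node 4: {0,1,2}
  node 5: {2}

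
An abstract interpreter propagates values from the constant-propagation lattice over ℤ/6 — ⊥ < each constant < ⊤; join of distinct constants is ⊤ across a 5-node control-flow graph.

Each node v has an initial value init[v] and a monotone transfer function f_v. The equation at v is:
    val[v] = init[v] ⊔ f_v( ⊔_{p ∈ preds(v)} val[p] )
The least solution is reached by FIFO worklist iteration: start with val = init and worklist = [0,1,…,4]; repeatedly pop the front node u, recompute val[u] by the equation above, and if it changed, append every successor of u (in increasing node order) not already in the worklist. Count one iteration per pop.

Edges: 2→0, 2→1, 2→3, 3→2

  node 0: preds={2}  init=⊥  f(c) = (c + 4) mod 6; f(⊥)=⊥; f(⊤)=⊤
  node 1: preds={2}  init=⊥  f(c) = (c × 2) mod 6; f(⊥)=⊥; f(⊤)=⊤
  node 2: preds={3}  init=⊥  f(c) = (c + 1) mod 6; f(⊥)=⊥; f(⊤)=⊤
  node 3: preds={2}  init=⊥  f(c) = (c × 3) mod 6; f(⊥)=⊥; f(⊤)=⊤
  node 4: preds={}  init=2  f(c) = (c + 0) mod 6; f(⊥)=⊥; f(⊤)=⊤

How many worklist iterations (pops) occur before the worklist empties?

5

Iteration log — 5 steps:
  step 1. node 0  ⊔preds=⊥  new=⊥  stable
  step 2. node 1  ⊔preds=⊥  new=⊥  stable
  step 3. node 2  ⊔preds=⊥  new=⊥  stable
  step 4. node 3  ⊔preds=⊥  new=⊥  stable
  step 5. node 4  ⊔preds=⊥  new=2  stable

Least fixpoint reached:
  node 0: ⊥
  node 1: ⊥
  node 2: ⊥
  node 3: ⊥
  node 4: 2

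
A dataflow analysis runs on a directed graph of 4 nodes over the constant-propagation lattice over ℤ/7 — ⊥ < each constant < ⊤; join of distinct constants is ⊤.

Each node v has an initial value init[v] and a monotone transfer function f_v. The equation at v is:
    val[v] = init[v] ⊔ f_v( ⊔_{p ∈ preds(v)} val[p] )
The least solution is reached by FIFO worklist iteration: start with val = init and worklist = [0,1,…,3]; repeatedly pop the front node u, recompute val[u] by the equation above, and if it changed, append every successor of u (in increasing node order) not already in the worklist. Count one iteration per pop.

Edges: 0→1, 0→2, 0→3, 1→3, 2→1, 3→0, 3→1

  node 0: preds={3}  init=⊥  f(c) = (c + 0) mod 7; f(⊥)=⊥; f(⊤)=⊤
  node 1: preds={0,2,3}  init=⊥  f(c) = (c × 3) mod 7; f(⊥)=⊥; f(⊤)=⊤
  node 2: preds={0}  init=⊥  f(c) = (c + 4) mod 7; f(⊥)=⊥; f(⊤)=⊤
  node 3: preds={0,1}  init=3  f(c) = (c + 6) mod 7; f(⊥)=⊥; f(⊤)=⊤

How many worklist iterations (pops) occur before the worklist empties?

Iteration log — 10 steps:
  step 1. node 0  ⊔preds=3  new=3  old=⊥  +wl: 
  step 2. node 1  ⊔preds=3  new=2  old=⊥  +wl: 
  step 3. node 2  ⊔preds=3  new=0  old=⊥  +wl: 1
  step 4. node 3  ⊔preds=⊤  new=⊤  old=3  +wl: 0
  step 5. node 1  ⊔preds=⊤  new=⊤  old=2  +wl: 3
  step 6. node 0  ⊔preds=⊤  new=⊤  old=3  +wl: 1,2
  step 7. node 3  ⊔preds=⊤  new=⊤  stable
  step 8. node 1  ⊔preds=⊤  new=⊤  stable
  step 9. node 2  ⊔preds=⊤  new=⊤  old=0  +wl: 1
  step 10. node 1  ⊔preds=⊤  new=⊤  stable

Least fixpoint reached:
  node 0: ⊤
  node 1: ⊤
  node 2: ⊤
  node 3: ⊤

10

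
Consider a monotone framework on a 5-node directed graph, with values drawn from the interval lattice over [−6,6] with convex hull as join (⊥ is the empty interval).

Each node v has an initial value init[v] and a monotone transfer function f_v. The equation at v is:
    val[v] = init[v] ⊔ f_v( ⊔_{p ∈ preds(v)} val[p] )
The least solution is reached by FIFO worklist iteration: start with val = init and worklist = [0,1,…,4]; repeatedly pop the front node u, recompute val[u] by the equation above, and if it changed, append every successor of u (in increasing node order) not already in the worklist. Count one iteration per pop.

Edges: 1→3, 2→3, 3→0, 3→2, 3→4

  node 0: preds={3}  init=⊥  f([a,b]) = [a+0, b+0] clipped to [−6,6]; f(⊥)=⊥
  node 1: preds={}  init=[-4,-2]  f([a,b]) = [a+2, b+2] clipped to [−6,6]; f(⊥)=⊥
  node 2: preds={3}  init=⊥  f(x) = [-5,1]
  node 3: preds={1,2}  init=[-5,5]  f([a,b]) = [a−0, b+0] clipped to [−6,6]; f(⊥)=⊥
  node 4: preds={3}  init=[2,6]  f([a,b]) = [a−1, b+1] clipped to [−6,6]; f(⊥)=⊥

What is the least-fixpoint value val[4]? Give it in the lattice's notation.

Trace (5 dequeues):
  [1] u=0 | in [-5,5] | out [-5,5] | prev ⊥ | push {}
  [2] u=1 | in ⊥ | out [-4,-2] | ==
  [3] u=2 | in [-5,5] | out [-5,1] | prev ⊥ | push {}
  [4] u=3 | in [-5,1] | out [-5,5] | ==
  [5] u=4 | in [-5,5] | out [-6,6] | prev [2,6] | push {}

Converged values:
  [0] [-5,5]
  [1] [-4,-2]
  [2] [-5,1]
  [3] [-5,5]
  [4] [-6,6]

[-6,6]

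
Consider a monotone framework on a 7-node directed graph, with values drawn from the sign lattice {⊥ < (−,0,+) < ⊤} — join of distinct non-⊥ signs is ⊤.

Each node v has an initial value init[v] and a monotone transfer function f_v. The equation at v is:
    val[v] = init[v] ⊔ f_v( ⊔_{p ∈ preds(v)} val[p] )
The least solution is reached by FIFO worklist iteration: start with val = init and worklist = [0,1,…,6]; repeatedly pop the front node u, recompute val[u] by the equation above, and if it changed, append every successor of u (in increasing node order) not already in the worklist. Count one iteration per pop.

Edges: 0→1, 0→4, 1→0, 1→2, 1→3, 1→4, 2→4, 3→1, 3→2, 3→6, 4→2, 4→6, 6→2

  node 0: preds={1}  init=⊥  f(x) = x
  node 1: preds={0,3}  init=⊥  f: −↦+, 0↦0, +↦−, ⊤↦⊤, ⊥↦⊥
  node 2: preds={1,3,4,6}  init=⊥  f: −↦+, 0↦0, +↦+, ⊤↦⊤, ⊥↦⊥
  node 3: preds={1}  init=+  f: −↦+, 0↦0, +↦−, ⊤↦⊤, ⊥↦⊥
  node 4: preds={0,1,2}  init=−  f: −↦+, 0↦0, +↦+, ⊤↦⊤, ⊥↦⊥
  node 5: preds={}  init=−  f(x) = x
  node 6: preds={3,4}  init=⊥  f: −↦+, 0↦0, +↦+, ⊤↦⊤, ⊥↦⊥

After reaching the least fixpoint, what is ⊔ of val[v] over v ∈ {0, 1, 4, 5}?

Iteration log — 18 steps:
  step 1. node 0  ⊔preds=⊥  new=⊥  stable
  step 2. node 1  ⊔preds=+  new=−  old=⊥  +wl: 0
  step 3. node 2  ⊔preds=⊤  new=⊤  old=⊥  +wl: 
  step 4. node 3  ⊔preds=−  new=+  stable
  step 5. node 4  ⊔preds=⊤  new=⊤  old=−  +wl: 2
  step 6. node 5  ⊔preds=⊥  new=−  stable
  step 7. node 6  ⊔preds=⊤  new=⊤  old=⊥  +wl: 
  step 8. node 0  ⊔preds=−  new=−  old=⊥  +wl: 1,4
  step 9. node 2  ⊔preds=⊤  new=⊤  stable
  step 10. node 1  ⊔preds=⊤  new=⊤  old=−  +wl: 0,2,3
  step 11. node 4  ⊔preds=⊤  new=⊤  stable
  step 12. node 0  ⊔preds=⊤  new=⊤  old=−  +wl: 1,4
  step 13. node 2  ⊔preds=⊤  new=⊤  stable
  step 14. node 3  ⊔preds=⊤  new=⊤  old=+  +wl: 2,6
  step 15. node 1  ⊔preds=⊤  new=⊤  stable
  step 16. node 4  ⊔preds=⊤  new=⊤  stable
  step 17. node 2  ⊔preds=⊤  new=⊤  stable
  step 18. node 6  ⊔preds=⊤  new=⊤  stable

Least fixpoint reached:
  node 0: ⊤
  node 1: ⊤
  node 2: ⊤
  node 3: ⊤
  node 4: ⊤
  node 5: −
  node 6: ⊤

⊤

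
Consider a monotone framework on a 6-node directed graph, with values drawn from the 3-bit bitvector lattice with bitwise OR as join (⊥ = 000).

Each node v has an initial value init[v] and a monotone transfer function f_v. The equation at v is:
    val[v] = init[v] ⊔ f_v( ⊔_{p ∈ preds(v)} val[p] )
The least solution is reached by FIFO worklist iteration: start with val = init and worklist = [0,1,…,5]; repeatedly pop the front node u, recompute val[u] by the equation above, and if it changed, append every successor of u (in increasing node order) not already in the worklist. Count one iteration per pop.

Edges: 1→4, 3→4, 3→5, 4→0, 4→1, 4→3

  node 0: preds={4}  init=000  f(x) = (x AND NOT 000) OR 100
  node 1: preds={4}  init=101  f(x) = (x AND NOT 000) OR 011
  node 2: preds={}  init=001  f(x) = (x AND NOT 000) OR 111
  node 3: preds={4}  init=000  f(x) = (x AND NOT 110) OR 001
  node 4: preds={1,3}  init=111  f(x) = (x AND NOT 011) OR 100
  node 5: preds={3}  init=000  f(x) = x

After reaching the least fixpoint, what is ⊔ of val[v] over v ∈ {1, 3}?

Trace (6 dequeues):
  [1] u=0 | in 111 | out 111 | prev 000 | push {}
  [2] u=1 | in 111 | out 111 | prev 101 | push {}
  [3] u=2 | in 000 | out 111 | prev 001 | push {}
  [4] u=3 | in 111 | out 001 | prev 000 | push {}
  [5] u=4 | in 111 | out 111 | ==
  [6] u=5 | in 001 | out 001 | prev 000 | push {}

Converged values:
  [0] 111
  [1] 111
  [2] 111
  [3] 001
  [4] 111
  [5] 001

111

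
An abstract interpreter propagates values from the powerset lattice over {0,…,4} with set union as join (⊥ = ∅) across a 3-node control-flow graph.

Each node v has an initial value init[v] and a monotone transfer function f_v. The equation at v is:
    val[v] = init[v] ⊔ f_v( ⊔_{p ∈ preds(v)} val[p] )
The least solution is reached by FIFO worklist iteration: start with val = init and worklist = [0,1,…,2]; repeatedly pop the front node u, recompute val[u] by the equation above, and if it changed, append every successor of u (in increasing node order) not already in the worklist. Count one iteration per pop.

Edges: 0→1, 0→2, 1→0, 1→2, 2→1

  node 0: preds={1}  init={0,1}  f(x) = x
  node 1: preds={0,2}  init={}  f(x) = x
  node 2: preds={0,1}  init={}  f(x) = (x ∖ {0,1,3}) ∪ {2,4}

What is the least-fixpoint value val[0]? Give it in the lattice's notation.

Iteration log — 8 steps:
  step 1. node 0  ⊔preds={}  new={0,1}  stable
  step 2. node 1  ⊔preds={0,1}  new={0,1}  old={}  +wl: 0
  step 3. node 2  ⊔preds={0,1}  new={2,4}  old={}  +wl: 1
  step 4. node 0  ⊔preds={0,1}  new={0,1}  stable
  step 5. node 1  ⊔preds={0,1,2,4}  new={0,1,2,4}  old={0,1}  +wl: 0,2
  step 6. node 0  ⊔preds={0,1,2,4}  new={0,1,2,4}  old={0,1}  +wl: 1
  step 7. node 2  ⊔preds={0,1,2,4}  new={2,4}  stable
  step 8. node 1  ⊔preds={0,1,2,4}  new={0,1,2,4}  stable

Least fixpoint reached:
  node 0: {0,1,2,4}
  node 1: {0,1,2,4}
  node 2: {2,4}

{0,1,2,4}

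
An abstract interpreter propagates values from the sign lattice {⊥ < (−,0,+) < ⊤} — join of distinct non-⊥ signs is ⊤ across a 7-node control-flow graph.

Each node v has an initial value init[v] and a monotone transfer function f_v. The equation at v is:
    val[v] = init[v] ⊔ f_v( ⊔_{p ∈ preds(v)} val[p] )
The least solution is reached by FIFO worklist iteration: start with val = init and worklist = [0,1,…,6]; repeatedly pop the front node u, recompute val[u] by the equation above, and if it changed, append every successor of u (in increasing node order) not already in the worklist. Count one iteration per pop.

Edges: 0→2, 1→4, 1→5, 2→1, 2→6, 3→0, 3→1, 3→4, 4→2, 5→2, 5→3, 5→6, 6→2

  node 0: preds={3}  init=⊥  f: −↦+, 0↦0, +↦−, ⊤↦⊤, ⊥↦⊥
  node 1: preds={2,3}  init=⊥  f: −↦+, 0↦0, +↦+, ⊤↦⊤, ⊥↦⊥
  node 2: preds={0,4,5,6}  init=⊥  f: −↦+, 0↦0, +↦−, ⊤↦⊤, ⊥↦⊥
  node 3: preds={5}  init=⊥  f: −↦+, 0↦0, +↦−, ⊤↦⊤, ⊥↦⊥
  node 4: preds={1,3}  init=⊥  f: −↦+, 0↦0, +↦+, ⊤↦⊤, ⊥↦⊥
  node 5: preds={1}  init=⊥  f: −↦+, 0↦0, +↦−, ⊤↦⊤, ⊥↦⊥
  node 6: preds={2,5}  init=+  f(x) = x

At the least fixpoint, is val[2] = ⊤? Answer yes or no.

Iteration log — 26 steps:
  step 1. node 0  ⊔preds=⊥  new=⊥  stable
  step 2. node 1  ⊔preds=⊥  new=⊥  stable
  step 3. node 2  ⊔preds=+  new=−  old=⊥  +wl: 1
  step 4. node 3  ⊔preds=⊥  new=⊥  stable
  step 5. node 4  ⊔preds=⊥  new=⊥  stable
  step 6. node 5  ⊔preds=⊥  new=⊥  stable
  step 7. node 6  ⊔preds=−  new=⊤  old=+  +wl: 2
  step 8. node 1  ⊔preds=−  new=+  old=⊥  +wl: 4,5
  step 9. node 2  ⊔preds=⊤  new=⊤  old=−  +wl: 1,6
  step 10. node 4  ⊔preds=+  new=+  old=⊥  +wl: 2
  step 11. node 5  ⊔preds=+  new=−  old=⊥  +wl: 3
  step 12. node 1  ⊔preds=⊤  new=⊤  old=+  +wl: 4,5
  step 13. node 6  ⊔preds=⊤  new=⊤  stable
  step 14. node 2  ⊔preds=⊤  new=⊤  stable
  step 15. node 3  ⊔preds=−  new=+  old=⊥  +wl: 0,1
  step 16. node 4  ⊔preds=⊤  new=⊤  old=+  +wl: 2
  step 17. node 5  ⊔preds=⊤  new=⊤  old=−  +wl: 3,6
  step 18. node 0  ⊔preds=+  new=−  old=⊥  +wl: 
  step 19. node 1  ⊔preds=⊤  new=⊤  stable
  step 20. node 2  ⊔preds=⊤  new=⊤  stable
  step 21. node 3  ⊔preds=⊤  new=⊤  old=+  +wl: 0,1,4
  step 22. node 6  ⊔preds=⊤  new=⊤  stable
  step 23. node 0  ⊔preds=⊤  new=⊤  old=−  +wl: 2
  step 24. node 1  ⊔preds=⊤  new=⊤  stable
  step 25. node 4  ⊔preds=⊤  new=⊤  stable
  step 26. node 2  ⊔preds=⊤  new=⊤  stable

Least fixpoint reached:
  node 0: ⊤
  node 1: ⊤
  node 2: ⊤
  node 3: ⊤
  node 4: ⊤
  node 5: ⊤
  node 6: ⊤

yes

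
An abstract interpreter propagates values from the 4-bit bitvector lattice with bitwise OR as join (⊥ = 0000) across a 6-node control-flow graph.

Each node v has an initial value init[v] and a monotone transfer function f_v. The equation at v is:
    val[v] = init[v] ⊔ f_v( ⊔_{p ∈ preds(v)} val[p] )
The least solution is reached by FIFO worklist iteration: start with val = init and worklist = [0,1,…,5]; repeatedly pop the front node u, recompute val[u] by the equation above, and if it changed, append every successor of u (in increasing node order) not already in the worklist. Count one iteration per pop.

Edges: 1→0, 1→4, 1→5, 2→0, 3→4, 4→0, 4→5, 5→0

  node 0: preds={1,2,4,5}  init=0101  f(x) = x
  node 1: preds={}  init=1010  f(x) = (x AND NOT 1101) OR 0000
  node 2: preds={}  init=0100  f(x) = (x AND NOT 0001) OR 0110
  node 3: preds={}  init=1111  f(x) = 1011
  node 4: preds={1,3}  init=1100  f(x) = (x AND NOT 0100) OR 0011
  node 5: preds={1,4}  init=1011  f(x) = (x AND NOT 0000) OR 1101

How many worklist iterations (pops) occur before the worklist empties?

Iteration log — 7 steps:
  step 1. node 0  ⊔preds=1111  new=1111  old=0101  +wl: 
  step 2. node 1  ⊔preds=0000  new=1010  stable
  step 3. node 2  ⊔preds=0000  new=0110  old=0100  +wl: 0
  step 4. node 3  ⊔preds=0000  new=1111  stable
  step 5. node 4  ⊔preds=1111  new=1111  old=1100  +wl: 
  step 6. node 5  ⊔preds=1111  new=1111  old=1011  +wl: 
  step 7. node 0  ⊔preds=1111  new=1111  stable

Least fixpoint reached:
  node 0: 1111
  node 1: 1010
  node 2: 0110
  node 3: 1111
  node 4: 1111
  node 5: 1111

7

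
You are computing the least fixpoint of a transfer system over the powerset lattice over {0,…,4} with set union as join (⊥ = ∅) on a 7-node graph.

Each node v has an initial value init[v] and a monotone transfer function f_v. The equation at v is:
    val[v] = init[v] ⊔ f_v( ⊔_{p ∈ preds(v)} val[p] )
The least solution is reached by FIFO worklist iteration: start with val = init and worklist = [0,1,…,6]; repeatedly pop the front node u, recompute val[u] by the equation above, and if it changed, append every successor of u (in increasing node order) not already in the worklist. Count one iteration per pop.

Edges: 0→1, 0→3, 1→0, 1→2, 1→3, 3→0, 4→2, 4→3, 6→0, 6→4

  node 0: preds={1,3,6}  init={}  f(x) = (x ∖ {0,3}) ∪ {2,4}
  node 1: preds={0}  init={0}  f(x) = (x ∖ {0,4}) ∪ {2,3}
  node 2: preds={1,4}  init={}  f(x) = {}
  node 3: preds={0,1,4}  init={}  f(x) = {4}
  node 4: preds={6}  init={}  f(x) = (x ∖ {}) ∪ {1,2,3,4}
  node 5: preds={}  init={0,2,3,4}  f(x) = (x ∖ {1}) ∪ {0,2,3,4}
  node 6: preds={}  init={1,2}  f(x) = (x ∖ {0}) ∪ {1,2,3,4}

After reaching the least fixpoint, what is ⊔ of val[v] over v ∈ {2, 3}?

Worklist (11 pops):
  #1 pop 0: in={0,1,2} → {1,2,4} (was {}); enqueue []
  #2 pop 1: in={1,2,4} → {0,1,2,3} (was {0}); enqueue [0]
  #3 pop 2: in={0,1,2,3} → {} (no change)
  #4 pop 3: in={0,1,2,3,4} → {4} (was {}); enqueue []
  #5 pop 4: in={1,2} → {1,2,3,4} (was {}); enqueue [2,3]
  #6 pop 5: in={} → {0,2,3,4} (no change)
  #7 pop 6: in={} → {1,2,3,4} (was {1,2}); enqueue [4]
  #8 pop 0: in={0,1,2,3,4} → {1,2,4} (no change)
  #9 pop 2: in={0,1,2,3,4} → {} (no change)
  #10 pop 3: in={0,1,2,3,4} → {4} (no change)
  #11 pop 4: in={1,2,3,4} → {1,2,3,4} (no change)

Fixpoint:
  val[0] = {1,2,4}
  val[1] = {0,1,2,3}
  val[2] = {}
  val[3] = {4}
  val[4] = {1,2,3,4}
  val[5] = {0,2,3,4}
  val[6] = {1,2,3,4}

{4}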